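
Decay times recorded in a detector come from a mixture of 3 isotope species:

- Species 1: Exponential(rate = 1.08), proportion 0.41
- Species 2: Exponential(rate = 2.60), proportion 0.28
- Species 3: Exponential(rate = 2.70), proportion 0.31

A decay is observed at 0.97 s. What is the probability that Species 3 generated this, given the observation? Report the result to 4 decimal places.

0.2220

Apply Bayes' rule: the posterior for each component is proportional to its prior times its likelihood at x.
Exponential densities:
  L_1 = 1.08·e^(−1.08·0.97) = 1.08·e^(−1.0476) = 0.378841
  L_2 = 2.60·e^(−2.60·0.97) = 2.60·e^(−2.5220) = 0.208777
  L_3 = 2.70·e^(−2.70·0.97) = 2.70·e^(−2.6190) = 0.196764
Weight by the priors:
  P(Z=1)·L_1 = 0.41 × 0.378841 = 0.155325
  P(Z=2)·L_2 = 0.28 × 0.208777 = 0.0584576
  P(Z=3)·L_3 = 0.31 × 0.196764 = 0.060997
Sum: 0.155325 + 0.0584576 + 0.060997 = 0.274779
So the posterior for Species 3 is 0.060997 / 0.274779 ≈ 0.2220.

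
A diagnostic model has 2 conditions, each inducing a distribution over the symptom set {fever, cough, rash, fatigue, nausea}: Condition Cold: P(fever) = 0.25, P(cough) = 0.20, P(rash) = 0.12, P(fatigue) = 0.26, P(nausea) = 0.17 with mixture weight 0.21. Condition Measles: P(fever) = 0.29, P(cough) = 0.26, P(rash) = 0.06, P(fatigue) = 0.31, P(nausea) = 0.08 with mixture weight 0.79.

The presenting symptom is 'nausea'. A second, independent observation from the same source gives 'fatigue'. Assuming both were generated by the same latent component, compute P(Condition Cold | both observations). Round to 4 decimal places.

Apply Bayes' rule: the posterior for each component is proportional to its prior times its likelihood at x.
Since both observations come from the same component, the likelihood for component k is f_k(x₁)·f_k(x₂).
  L_Cold = [0.17] × [0.26] = 0.0442
  L_Measles = [0.08] × [0.31] = 0.0248
Prior × likelihood for each component:
  P(Z=Cold)·L_Cold = 0.21 × 0.0442 = 0.009282
  P(Z=Measles)·L_Measles = 0.79 × 0.0248 = 0.019592
Normaliser: 0.009282 + 0.019592 = 0.028874
So the posterior for Condition Cold is 0.009282 / 0.028874 ≈ 0.3215.

0.3215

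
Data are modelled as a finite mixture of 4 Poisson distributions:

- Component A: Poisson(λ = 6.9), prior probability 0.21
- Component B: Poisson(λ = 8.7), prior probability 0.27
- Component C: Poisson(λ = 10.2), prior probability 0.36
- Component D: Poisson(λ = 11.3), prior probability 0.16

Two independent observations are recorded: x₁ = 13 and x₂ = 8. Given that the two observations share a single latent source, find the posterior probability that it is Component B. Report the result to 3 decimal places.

0.257

Apply Bayes' rule: the posterior for each component is proportional to its prior times its likelihood at x.
Since both observations come from the same component, the likelihood for component k is f_k(x₁)·f_k(x₂).
  f_A = [0.0130055] × [0.128422] = 0.00167019
  f_B = [0.0437631] × [0.135604] = 0.00593444
  f_C = [0.0772179] × [0.108013] = 0.00834056
  f_D = [0.0973222] × [0.0815792] = 0.00793946
Multiply by the mixture weights:
  π_A·f_A = 0.21 × 0.00167019 = 0.00035074
  π_B·f_B = 0.27 × 0.00593444 = 0.0016023
  π_C·f_C = 0.36 × 0.00834056 = 0.0030026
  π_D·f_D = 0.16 × 0.00793946 = 0.00127031
Marginal: 0.00035074 + 0.0016023 + 0.0030026 + 0.00127031 = 0.00622595
Responsibility of Component B: 0.0016023 / 0.00622595 ≈ 0.257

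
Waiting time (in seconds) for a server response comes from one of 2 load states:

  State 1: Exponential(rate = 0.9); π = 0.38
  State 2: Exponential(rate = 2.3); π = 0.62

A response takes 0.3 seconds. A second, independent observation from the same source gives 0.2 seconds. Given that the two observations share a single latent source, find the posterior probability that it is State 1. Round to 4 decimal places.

P(component k | x) = P(Z=k)·f_k(x) / marginal(x), where marginal(x) = Σ_j P(Z=j)·f_j(x).
Since both observations come from the same component, the likelihood for component k is f_k(x₁)·f_k(x₂).
  p_1 = [0.9·e^(−0.9·0.3) = 0.9·e^(−0.2700) = 0.687042] × [0.751743] = 0.516479
  p_2 = [2.3·e^(−2.3·0.3) = 2.3·e^(−0.6900) = 1.15362] × [1.45195] = 1.67501
Prior × likelihood for each component:
  P(Z=1)·p_1 = 0.38 × 0.516479 = 0.196262
  P(Z=2)·p_2 = 0.62 × 1.67501 = 1.03851
Denominator: 0.196262 + 1.03851 = 1.23477
Responsibility of State 1: 0.196262 / 1.23477 ≈ 0.1589

0.1589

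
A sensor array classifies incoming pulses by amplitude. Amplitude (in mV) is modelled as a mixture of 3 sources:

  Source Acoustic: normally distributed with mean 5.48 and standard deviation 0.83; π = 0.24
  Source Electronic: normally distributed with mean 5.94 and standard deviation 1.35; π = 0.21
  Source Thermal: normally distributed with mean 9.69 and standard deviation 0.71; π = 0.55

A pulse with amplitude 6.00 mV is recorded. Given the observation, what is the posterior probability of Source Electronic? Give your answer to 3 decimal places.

0.395

The responsibility of component k is P(Z=k) f_k(x) divided by Σ_j P(Z=j) f_j(x).
Evaluate each component's likelihood at the observed value:
  L_Acoustic = (1/(0.83·√(2π)))·exp(−(6.00−5.48)²/(2·0.83²)) = 0.480653·exp(-0.19625) = 0.395002
  L_Electronic = (1/(1.35·√(2π)))·exp(−(6.00−5.94)²/(2·1.35²)) = 0.295513·exp(-0.00099) = 0.295221
  L_Thermal = (1/(0.71·√(2π)))·exp(−(6.00−9.69)²/(2·0.71²)) = 0.561891·exp(-13.50536) = 7.66214e-07
Prior × likelihood for each component:
  P(Z=Acoustic)·L_Acoustic = 0.24 × 0.395002 = 0.0948005
  P(Z=Electronic)·L_Electronic = 0.21 × 0.295221 = 0.0619964
  P(Z=Thermal)·L_Thermal = 0.55 × 7.66214e-07 = 4.21418e-07
Evidence: 0.0948005 + 0.0619964 + 4.21418e-07 = 0.156797
Responsibility of Source Electronic: 0.0619964 / 0.156797 ≈ 0.395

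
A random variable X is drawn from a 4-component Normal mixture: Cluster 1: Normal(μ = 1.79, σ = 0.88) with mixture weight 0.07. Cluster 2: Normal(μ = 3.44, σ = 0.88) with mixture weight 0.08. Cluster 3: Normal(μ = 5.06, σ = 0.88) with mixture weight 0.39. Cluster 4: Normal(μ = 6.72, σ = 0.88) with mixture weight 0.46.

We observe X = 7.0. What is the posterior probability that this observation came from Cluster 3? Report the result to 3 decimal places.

By Bayes' theorem, P(k | x) = P(Z=k) f_k(x) / Σ_j P(Z=j) f_j(x).
Evaluate each component's likelihood at the observed value:
  L_1 = 1.10925e-08
  L_2 = 0.000126666
  L_3 = 0.0399105
  L_4 = 0.430966
Unnormalised posteriors:
  P(Z=1)·L_1 = 0.07 × 1.10925e-08 = 7.76475e-10
  P(Z=2)·L_2 = 0.08 × 0.000126666 = 1.01333e-05
  P(Z=3)·L_3 = 0.39 × 0.0399105 = 0.0155651
  P(Z=4)·L_4 = 0.46 × 0.430966 = 0.198245
Sum: 7.76475e-10 + 1.01333e-05 + 0.0155651 + 0.198245 = 0.21382
P(Cluster 3 | the observation) = 0.0155651 / 0.21382 ≈ 0.073

0.073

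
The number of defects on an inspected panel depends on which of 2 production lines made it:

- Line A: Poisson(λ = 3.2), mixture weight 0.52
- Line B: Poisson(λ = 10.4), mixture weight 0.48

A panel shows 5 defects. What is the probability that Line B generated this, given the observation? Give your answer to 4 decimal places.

0.1999

The responsibility of component k is π_k f_k(x) divided by Σ_j π_j f_j(x).
Evaluate each component's likelihood at the observed value:
  p_A = 0.113979
  p_B = 0.0308548
Weight by the priors:
  π_A·p_A = 0.52 × 0.113979 = 0.0592693
  π_B·p_B = 0.48 × 0.0308548 = 0.0148103
Marginal: 0.0592693 + 0.0148103 = 0.0740796
So the posterior for Line B is 0.0148103 / 0.0740796 ≈ 0.1999.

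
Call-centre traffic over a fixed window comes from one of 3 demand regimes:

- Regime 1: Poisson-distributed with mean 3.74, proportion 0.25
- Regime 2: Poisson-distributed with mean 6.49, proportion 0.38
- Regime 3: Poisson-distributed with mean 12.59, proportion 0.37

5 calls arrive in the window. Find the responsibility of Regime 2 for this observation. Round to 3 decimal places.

P(component k | x) = w_k·f_k(x) / marginal(x), where marginal(x) = Σ_j w_j·f_j(x).
Poisson probabilities:
  p_1 = 0.144849
  p_2 = 0.145704
  p_3 = 0.00897801
Weight by the priors:
  w_1·p_1 = 0.25 × 0.144849 = 0.0362122
  w_2·p_2 = 0.38 × 0.145704 = 0.0553675
  w_3·p_3 = 0.37 × 0.00897801 = 0.00332186
Denominator: 0.0362122 + 0.0553675 + 0.00332186 = 0.0949016
Responsibility of Regime 2: 0.0553675 / 0.0949016 ≈ 0.583

0.583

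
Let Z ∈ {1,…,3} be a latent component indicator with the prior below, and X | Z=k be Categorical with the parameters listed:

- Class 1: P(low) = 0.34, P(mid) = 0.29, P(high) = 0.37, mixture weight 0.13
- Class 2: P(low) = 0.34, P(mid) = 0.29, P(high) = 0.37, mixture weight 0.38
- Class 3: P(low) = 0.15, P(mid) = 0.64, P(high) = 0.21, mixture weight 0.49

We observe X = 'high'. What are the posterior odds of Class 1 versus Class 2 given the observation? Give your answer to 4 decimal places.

Since P(k|x) ∝ π_k f_k(x), the posterior odds are π_i f_i(x) / (π_j f_j(x)).
Categorical probabilities:
  f_1 = P(high | comp) = 0.37
  f_2 = P(high | comp) = 0.37
  f_3 = P(high | comp) = 0.21
Posterior odds = (π_1·f_1) / (π_2·f_2) = (0.13·0.37) / (0.38·0.37) = 0.0481 / 0.1406 ≈ 0.3421

0.3421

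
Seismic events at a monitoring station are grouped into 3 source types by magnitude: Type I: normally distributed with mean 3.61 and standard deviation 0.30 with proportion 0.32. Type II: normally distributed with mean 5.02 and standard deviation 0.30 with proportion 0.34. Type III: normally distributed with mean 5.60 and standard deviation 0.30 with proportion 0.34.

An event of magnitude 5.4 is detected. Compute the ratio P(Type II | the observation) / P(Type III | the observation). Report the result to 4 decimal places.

0.5599

Only the two components matter; the odds are (π_i f_i(x)) / (π_j f_j(x)).
Component likelihoods at x = 5.4:
  L_I = 2.47233e-08
  L_II = 0.596195
  L_III = 1.06483
Posterior odds = (π_II·L_II) / (π_III·L_III) = (0.34·0.596195) / (0.34·1.06483) = 0.202706 / 0.362041 ≈ 0.5599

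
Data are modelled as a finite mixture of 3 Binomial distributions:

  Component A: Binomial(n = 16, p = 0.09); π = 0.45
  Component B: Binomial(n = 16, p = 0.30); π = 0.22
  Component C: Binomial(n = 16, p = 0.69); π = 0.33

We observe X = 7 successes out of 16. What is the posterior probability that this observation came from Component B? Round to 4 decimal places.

By Bayes' theorem, P(k | x) = π_k f_k(x) / Σ_j π_j f_j(x).
Evaluate each component's likelihood at the observed value:
  p_A = C(16,7)·0.09^7·0.91^9 = 11440·4.78297e-08·0.42793 = 0.000234151
  p_B = C(16,7)·0.30^7·0.70^9 = 11440·0.0002187·0.0403536 = 0.100962
  p_C = C(16,7)·0.69^7·0.31^9 = 11440·0.0744635·2.64396e-05 = 0.0225229
Multiply by the mixture weights:
  π_A·p_A = 0.45 × 0.000234151 = 0.000105368
  π_B·p_B = 0.22 × 0.100962 = 0.0222116
  π_C·p_C = 0.33 × 0.0225229 = 0.00743257
Evidence: 0.000105368 + 0.0222116 + 0.00743257 = 0.0297495
P(Component B | data) ≈ 0.7466

0.7466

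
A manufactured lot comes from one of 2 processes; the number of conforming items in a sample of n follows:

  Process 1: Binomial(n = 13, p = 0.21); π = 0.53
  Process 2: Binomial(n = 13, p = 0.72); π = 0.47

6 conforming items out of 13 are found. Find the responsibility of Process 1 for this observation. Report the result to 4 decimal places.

0.4970

Posterior ∝ prior × likelihood, so P(k | x) ∝ w_k f_k(x); normalise over all components.
Component likelihoods at x = 6 conforming items out of 13:
  p_1 = 0.0282633
  p_2 = 0.0322566
Unnormalised posteriors:
  w_1·p_1 = 0.53 × 0.0282633 = 0.0149795
  w_2·p_2 = 0.47 × 0.0322566 = 0.0151606
Normaliser: 0.0149795 + 0.0151606 = 0.0301401
So the posterior for Process 1 is 0.0149795 / 0.0301401 ≈ 0.4970.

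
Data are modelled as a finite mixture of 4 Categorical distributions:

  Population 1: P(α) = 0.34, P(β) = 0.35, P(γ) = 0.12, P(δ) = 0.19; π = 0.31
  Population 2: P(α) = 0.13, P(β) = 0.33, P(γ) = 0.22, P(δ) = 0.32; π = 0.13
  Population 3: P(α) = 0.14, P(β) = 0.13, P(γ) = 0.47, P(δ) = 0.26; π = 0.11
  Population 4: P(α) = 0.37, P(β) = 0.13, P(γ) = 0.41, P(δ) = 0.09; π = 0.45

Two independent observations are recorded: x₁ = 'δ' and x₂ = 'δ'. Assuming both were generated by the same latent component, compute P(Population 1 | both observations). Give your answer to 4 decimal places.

By Bayes' theorem, P(k | x) = π_k f_k(x) / Σ_j π_j f_j(x).
Since both observations come from the same component, the likelihood for component k is f_k(x₁)·f_k(x₂).
  f_1 = [P(δ | comp) = 0.19] × [0.19] = 0.0361
  f_2 = [P(δ | comp) = 0.32] × [0.32] = 0.1024
  f_3 = [P(δ | comp) = 0.26] × [0.26] = 0.0676
  f_4 = [P(δ | comp) = 0.09] × [0.09] = 0.0081
Multiply by the mixture weights:
  π_1·f_1 = 0.31 × 0.0361 = 0.011191
  π_2·f_2 = 0.13 × 0.1024 = 0.013312
  π_3·f_3 = 0.11 × 0.0676 = 0.007436
  π_4·f_4 = 0.45 × 0.0081 = 0.003645
Marginal: 0.011191 + 0.013312 + 0.007436 + 0.003645 = 0.035584
So the posterior for Population 1 is 0.011191 / 0.035584 ≈ 0.3145.

0.3145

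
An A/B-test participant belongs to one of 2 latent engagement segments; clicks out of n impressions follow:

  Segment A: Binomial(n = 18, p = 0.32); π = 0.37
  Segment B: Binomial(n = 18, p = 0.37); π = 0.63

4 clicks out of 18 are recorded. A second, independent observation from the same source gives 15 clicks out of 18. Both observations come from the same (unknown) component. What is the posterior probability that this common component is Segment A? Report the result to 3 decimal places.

P(component k | x) = π_k·f_k(x) / marginal(x), where marginal(x) = Σ_j π_j·f_j(x).
Since both observations come from the same component, the likelihood for component k is f_k(x₁)·f_k(x₂).
  p_A = [C(18,4)·0.32^4·0.68^14 = 3060·0.0104858·0.00451986 = 0.145026] × [9.69319e-06] = 1.40576e-06
  p_B = [C(18,4)·0.37^4·0.63^14 = 3060·0.0187416·0.00155156 = 0.0889807] × [6.80358e-05] = 6.05388e-06
Weight by the priors:
  π_A·p_A = 0.37 × 1.40576e-06 = 5.20133e-07
  π_B·p_B = 0.63 × 6.05388e-06 = 3.81394e-06
Denominator: 5.20133e-07 + 3.81394e-06 = 4.33408e-06
So the posterior for Segment A is 5.20133e-07 / 4.33408e-06 ≈ 0.120.

0.120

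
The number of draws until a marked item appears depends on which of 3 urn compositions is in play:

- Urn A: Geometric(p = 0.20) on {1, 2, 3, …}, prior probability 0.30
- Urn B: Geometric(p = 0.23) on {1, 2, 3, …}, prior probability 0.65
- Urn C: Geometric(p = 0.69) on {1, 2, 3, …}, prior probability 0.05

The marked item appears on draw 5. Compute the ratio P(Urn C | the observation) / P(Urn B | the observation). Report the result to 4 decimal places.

0.0061

The posterior odds equal the prior odds times the likelihood ratio: (π_i/π_j)·(f_i(x)/f_j(x)).
Geometric probabilities:
  L_A = 0.08192
  L_B = 0.080852
  L_C = 0.00637229
Posterior odds = (π_C·L_C) / (π_B·L_B) = (0.05·0.00637229) / (0.65·0.080852) = 0.000318615 / 0.0525538 ≈ 0.0061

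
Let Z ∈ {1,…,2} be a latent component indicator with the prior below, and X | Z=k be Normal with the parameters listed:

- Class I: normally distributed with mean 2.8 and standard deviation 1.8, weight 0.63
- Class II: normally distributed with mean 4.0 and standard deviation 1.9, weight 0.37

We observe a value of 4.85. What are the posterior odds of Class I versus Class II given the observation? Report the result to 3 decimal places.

The posterior odds equal the prior odds times the likelihood ratio: (w_i/w_j)·(f_i(x)/f_j(x)).
Component likelihoods at x = 4.85:
  L_I = 0.115873
  L_II = 0.189975
Odds = (0.63/0.37) × (0.115873/0.189975) = 1.7027 × 0.609938 ≈ 1.039

1.039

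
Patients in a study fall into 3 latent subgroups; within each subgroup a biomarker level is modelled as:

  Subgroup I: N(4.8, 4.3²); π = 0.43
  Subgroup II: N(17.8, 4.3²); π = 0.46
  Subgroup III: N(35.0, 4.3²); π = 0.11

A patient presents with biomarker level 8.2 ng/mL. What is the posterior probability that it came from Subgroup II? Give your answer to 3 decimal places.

0.108

Apply Bayes' rule: the posterior for each component is proportional to its prior times its likelihood at x.
Evaluate each component's likelihood at the observed value:
  L_I = 0.0678704
  L_II = 0.00767558
  L_III = 3.40725e-10
Prior × likelihood for each component:
  w_I·L_I = 0.43 × 0.0678704 = 0.0291843
  w_II·L_II = 0.46 × 0.00767558 = 0.00353077
  w_III·L_III = 0.11 × 3.40725e-10 = 3.74798e-11
Marginal: 0.0291843 + 0.00353077 + 3.74798e-11 = 0.032715
P(Subgroup II | x) = 0.00353077 / 0.032715 ≈ 0.108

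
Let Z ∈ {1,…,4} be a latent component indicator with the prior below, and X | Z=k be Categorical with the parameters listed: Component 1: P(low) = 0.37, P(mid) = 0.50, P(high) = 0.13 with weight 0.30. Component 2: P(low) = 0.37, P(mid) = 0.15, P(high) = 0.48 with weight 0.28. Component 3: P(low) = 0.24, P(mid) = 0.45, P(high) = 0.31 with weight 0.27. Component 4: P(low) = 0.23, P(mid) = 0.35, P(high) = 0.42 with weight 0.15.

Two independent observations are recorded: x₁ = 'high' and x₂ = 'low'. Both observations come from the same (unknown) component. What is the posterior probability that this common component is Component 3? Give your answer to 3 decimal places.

By Bayes' theorem, P(k | x) = π_k f_k(x) / Σ_j π_j f_j(x).
Since both observations come from the same component, the likelihood for component k is f_k(x₁)·f_k(x₂).
  f_1 = [P(high | comp) = 0.13] × [0.37] = 0.0481
  f_2 = [P(high | comp) = 0.48] × [0.37] = 0.1776
  f_3 = [P(high | comp) = 0.31] × [0.24] = 0.0744
  f_4 = [P(high | comp) = 0.42] × [0.23] = 0.0966
Weight by the priors:
  π_1·f_1 = 0.30 × 0.0481 = 0.01443
  π_2·f_2 = 0.28 × 0.1776 = 0.049728
  π_3·f_3 = 0.27 × 0.0744 = 0.020088
  π_4·f_4 = 0.15 × 0.0966 = 0.01449
Denominator: 0.01443 + 0.049728 + 0.020088 + 0.01449 = 0.098736
P(Component 3 | x) ≈ 0.203

0.203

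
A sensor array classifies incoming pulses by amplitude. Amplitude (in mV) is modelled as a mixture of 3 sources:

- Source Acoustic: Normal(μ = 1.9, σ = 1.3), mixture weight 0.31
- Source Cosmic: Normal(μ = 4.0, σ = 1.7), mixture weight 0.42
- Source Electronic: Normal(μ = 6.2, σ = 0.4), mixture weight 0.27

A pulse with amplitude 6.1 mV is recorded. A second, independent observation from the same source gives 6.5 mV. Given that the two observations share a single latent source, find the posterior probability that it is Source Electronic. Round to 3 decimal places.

0.982

Posterior ∝ prior × likelihood, so P(k | x) ∝ π_k f_k(x); normalise over all components.
Since both observations come from the same component, the likelihood for component k is f_k(x₁)·f_k(x₂).
  L_Acoustic = [0.00166116] × [0.000586312] = 9.7396e-07
  L_Cosmic = [0.109422] × [0.0795888] = 0.00870877
  L_Electronic = [0.96667] × [0.752844] = 0.727752
Multiply by the mixture weights:
  π_Acoustic·L_Acoustic = 0.31 × 9.7396e-07 = 3.01928e-07
  π_Cosmic·L_Cosmic = 0.42 × 0.00870877 = 0.00365769
  π_Electronic·L_Electronic = 0.27 × 0.727752 = 0.196493
Sum: 3.01928e-07 + 0.00365769 + 0.196493 = 0.200151
Responsibility of Source Electronic: 0.196493 / 0.200151 ≈ 0.982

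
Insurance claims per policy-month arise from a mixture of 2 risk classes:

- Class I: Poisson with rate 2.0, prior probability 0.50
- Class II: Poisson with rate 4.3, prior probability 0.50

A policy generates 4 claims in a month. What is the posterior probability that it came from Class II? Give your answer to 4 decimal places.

Apply Bayes' rule: the posterior for each component is proportional to its prior times its likelihood at x.
Component likelihoods at x = 4 claims:
  p_I = 0.0902235
  p_II = 0.193284
Multiply by the mixture weights:
  P(Z=I)·p_I = 0.50 × 0.0902235 = 0.0451118
  P(Z=II)·p_II = 0.50 × 0.193284 = 0.0966421
Denominator: 0.0451118 + 0.0966421 = 0.141754
Responsibility of Class II: 0.0966421 / 0.141754 ≈ 0.6818

0.6818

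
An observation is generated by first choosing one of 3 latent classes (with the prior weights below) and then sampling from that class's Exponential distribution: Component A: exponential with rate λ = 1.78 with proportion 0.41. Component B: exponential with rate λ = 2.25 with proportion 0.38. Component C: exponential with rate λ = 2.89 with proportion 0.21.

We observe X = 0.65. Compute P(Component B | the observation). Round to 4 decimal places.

Apply Bayes' rule: the posterior for each component is proportional to its prior times its likelihood at x.
Exponential densities:
  L_A = 0.559682
  L_B = 0.521227
  L_C = 0.441647
Unnormalised posteriors:
  P(Z=A)·L_A = 0.41 × 0.559682 = 0.22947
  P(Z=B)·L_B = 0.38 × 0.521227 = 0.198066
  P(Z=C)·L_C = 0.21 × 0.441647 = 0.0927459
Evidence: 0.22947 + 0.198066 + 0.0927459 = 0.520282
P(Component B | x) ≈ 0.3807

0.3807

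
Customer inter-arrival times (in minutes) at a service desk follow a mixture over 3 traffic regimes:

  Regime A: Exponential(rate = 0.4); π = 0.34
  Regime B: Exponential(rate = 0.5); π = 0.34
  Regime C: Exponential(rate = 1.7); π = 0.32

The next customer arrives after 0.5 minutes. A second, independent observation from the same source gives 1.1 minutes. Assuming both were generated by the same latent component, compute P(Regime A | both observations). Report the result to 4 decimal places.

0.2245

Apply Bayes' rule: the posterior for each component is proportional to its prior times its likelihood at x.
Since both observations come from the same component, the likelihood for component k is f_k(x₁)·f_k(x₂).
  L_A = [0.327492] × [0.257615] = 0.0843668
  L_B = [0.3894] × [0.288475] = 0.112332
  L_C = [0.726605] × [0.26201] = 0.190378
Prior × likelihood for each component:
  π_A·L_A = 0.34 × 0.0843668 = 0.0286847
  π_B·L_B = 0.34 × 0.112332 = 0.038193
  π_C·L_C = 0.32 × 0.190378 = 0.060921
Normaliser: 0.0286847 + 0.038193 + 0.060921 = 0.127799
P(Regime A | data) = 0.0286847 / 0.127799 ≈ 0.2245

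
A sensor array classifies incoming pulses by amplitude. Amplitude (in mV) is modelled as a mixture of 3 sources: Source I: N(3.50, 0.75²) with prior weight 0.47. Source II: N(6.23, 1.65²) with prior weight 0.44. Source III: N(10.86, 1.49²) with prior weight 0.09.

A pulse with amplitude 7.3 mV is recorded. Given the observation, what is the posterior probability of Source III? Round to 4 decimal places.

By Bayes' theorem, P(k | x) = π_k f_k(x) / Σ_j π_j f_j(x).
Normal densities:
  L_I = (1/(0.75·√(2π)))·exp(−(7.3−3.50)²/(2·0.75²)) = 0.531923·exp(-12.83556) = 1.41722e-06
  L_II = (1/(1.65·√(2π)))·exp(−(7.3−6.23)²/(2·1.65²)) = 0.241783·exp(-0.21027) = 0.195933
  L_III = (1/(1.49·√(2π)))·exp(−(7.3−10.86)²/(2·1.49²)) = 0.267746·exp(-2.85429) = 0.0154214
Prior × likelihood for each component:
  π_I·L_I = 0.47 × 1.41722e-06 = 6.66094e-07
  π_II·L_II = 0.44 × 0.195933 = 0.0862107
  π_III·L_III = 0.09 × 0.0154214 = 0.00138792
Sum: 6.66094e-07 + 0.0862107 + 0.00138792 = 0.0875993
P(Source III | data) ≈ 0.0158

0.0158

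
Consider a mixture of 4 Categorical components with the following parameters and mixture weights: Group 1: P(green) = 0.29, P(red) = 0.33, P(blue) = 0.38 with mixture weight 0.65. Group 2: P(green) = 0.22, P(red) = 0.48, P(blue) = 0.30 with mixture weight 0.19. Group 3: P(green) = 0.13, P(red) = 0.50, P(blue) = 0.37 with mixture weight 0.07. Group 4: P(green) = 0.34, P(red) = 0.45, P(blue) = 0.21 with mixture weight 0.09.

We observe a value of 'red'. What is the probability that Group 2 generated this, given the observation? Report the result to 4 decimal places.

Posterior ∝ prior × likelihood, so P(k | x) ∝ P(Z=k) f_k(x); normalise over all components.
Categorical probabilities:
  p_1 = 0.33
  p_2 = 0.48
  p_3 = 0.5
  p_4 = 0.45
Multiply by the mixture weights:
  P(Z=1)·p_1 = 0.65 × 0.33 = 0.2145
  P(Z=2)·p_2 = 0.19 × 0.48 = 0.0912
  P(Z=3)·p_3 = 0.07 × 0.5 = 0.035
  P(Z=4)·p_4 = 0.09 × 0.45 = 0.0405
Marginal: 0.2145 + 0.0912 + 0.035 + 0.0405 = 0.3812
P(Group 2 | 'red') ≈ 0.2392

0.2392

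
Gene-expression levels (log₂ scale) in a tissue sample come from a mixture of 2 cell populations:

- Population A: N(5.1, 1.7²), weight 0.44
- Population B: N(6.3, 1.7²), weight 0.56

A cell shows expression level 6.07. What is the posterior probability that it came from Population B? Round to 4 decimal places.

Apply Bayes' rule: the posterior for each component is proportional to its prior times its likelihood at x.
Evaluate each component's likelihood at the observed value:
  L_A = (1/(1.7·√(2π)))·exp(−(6.07−5.1)²/(2·1.7²)) = 0.234672·exp(-0.16279) = 0.199418
  L_B = (1/(1.7·√(2π)))·exp(−(6.07−6.3)²/(2·1.7²)) = 0.234672·exp(-0.00915) = 0.232534
Multiply by the mixture weights:
  π_A·L_A = 0.44 × 0.199418 = 0.0877439
  π_B·L_B = 0.56 × 0.232534 = 0.130219
Sum: 0.0877439 + 0.130219 = 0.217963
So the posterior for Population B is 0.130219 / 0.217963 ≈ 0.5974.

0.5974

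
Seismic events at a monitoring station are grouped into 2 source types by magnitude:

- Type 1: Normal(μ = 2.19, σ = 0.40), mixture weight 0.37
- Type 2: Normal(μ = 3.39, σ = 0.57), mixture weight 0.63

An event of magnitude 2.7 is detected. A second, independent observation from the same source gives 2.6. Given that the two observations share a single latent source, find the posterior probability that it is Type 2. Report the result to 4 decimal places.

0.3703

P(component k | x) = π_k·f_k(x) / marginal(x), where marginal(x) = Σ_j π_j·f_j(x).
Since both observations come from the same component, the likelihood for component k is f_k(x₁)·f_k(x₂).
  p_1 = [(1/(0.40·√(2π)))·exp(−(2.7−2.19)²/(2·0.40²)) = 0.997356·exp(-0.81281) = 0.442436] × [0.589807] = 0.260952
  p_2 = [(1/(0.57·√(2π)))·exp(−(2.7−3.39)²/(2·0.57²)) = 0.699899·exp(-0.73269) = 0.336382] × [0.267866] = 0.0901054
Prior × likelihood for each component:
  π_1·p_1 = 0.37 × 0.260952 = 0.0965521
  π_2·p_2 = 0.63 × 0.0901054 = 0.0567664
Marginal: 0.0965521 + 0.0567664 = 0.153318
P(Type 2 | x₁,x₂) ≈ 0.3703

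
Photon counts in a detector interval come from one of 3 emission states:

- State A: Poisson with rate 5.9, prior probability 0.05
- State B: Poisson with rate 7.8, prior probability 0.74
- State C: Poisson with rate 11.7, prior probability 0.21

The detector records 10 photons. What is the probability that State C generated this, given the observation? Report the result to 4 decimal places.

By Bayes' theorem, P(k | x) = π_k f_k(x) / Σ_j π_j f_j(x).
Poisson probabilities:
  f_A = 0.0385851
  f_B = 0.0941209
  f_C = 0.109863
Prior × likelihood for each component:
  π_A·f_A = 0.05 × 0.0385851 = 0.00192926
  π_B·f_B = 0.74 × 0.0941209 = 0.0696495
  π_C·f_C = 0.21 × 0.109863 = 0.0230712
Evidence: 0.00192926 + 0.0696495 + 0.0230712 = 0.0946499
So the posterior for State C is 0.0230712 / 0.0946499 ≈ 0.2438.

0.2438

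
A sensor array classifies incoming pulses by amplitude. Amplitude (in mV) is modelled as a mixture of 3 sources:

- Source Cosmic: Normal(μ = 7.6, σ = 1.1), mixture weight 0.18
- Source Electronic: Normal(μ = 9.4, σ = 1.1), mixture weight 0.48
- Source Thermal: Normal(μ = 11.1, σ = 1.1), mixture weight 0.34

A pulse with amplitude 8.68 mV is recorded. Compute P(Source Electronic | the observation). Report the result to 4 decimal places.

The responsibility of component k is w_k f_k(x) divided by Σ_j w_j f_j(x).
Normal densities:
  f_Cosmic = (1/(1.1·√(2π)))·exp(−(8.68−7.6)²/(2·1.1²)) = 0.362675·exp(-0.48198) = 0.223972
  f_Electronic = (1/(1.1·√(2π)))·exp(−(8.68−9.4)²/(2·1.1²)) = 0.362675·exp(-0.21421) = 0.292742
  f_Thermal = (1/(1.1·√(2π)))·exp(−(8.68−11.1)²/(2·1.1²)) = 0.362675·exp(-2.42000) = 0.0322496
Unnormalised posteriors:
  w_Cosmic·f_Cosmic = 0.18 × 0.223972 = 0.040315
  w_Electronic·f_Electronic = 0.48 × 0.292742 = 0.140516
  w_Thermal·f_Thermal = 0.34 × 0.0322496 = 0.0109649
Sum: 0.040315 + 0.140516 + 0.0109649 = 0.191796
P(Source Electronic | 8.68 mV) ≈ 0.7326

0.7326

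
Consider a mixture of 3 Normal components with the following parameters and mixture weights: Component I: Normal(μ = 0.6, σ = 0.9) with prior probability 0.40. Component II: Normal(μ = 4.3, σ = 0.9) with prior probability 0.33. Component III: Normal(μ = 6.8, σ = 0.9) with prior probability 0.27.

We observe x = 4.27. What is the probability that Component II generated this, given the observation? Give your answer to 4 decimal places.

0.9842

By Bayes' theorem, P(k | x) = P(Z=k) f_k(x) / Σ_j P(Z=j) f_j(x).
Evaluate each component's likelihood at the observed value:
  p_I = 0.000108614
  p_II = 0.443023
  p_III = 0.00852501
Multiply by the mixture weights:
  P(Z=I)·p_I = 0.40 × 0.000108614 = 4.34454e-05
  P(Z=II)·p_II = 0.33 × 0.443023 = 0.146198
  P(Z=III)·p_III = 0.27 × 0.00852501 = 0.00230175
Denominator: 4.34454e-05 + 0.146198 + 0.00230175 = 0.148543
Responsibility of Component II: 0.146198 / 0.148543 ≈ 0.9842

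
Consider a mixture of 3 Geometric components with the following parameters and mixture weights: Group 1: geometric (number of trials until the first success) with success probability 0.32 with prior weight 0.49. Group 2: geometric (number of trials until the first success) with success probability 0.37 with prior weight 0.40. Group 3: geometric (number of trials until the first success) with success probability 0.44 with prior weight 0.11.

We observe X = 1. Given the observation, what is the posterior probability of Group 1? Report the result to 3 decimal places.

The responsibility of component k is P(Z=k) f_k(x) divided by Σ_j P(Z=j) f_j(x).
Component likelihoods at x = 1:
  L_1 = 0.32
  L_2 = 0.37
  L_3 = 0.44
Unnormalised posteriors:
  P(Z=1)·L_1 = 0.49 × 0.32 = 0.1568
  P(Z=2)·L_2 = 0.40 × 0.37 = 0.148
  P(Z=3)·L_3 = 0.11 × 0.44 = 0.0484
Marginal: 0.1568 + 0.148 + 0.0484 = 0.3532
Responsibility of Group 1: 0.1568 / 0.3532 ≈ 0.444

0.444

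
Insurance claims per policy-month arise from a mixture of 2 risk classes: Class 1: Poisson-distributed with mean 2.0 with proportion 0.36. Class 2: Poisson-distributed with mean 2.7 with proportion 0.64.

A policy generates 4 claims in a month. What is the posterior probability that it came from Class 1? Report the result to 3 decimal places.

0.254

The responsibility of component k is π_k f_k(x) divided by Σ_j π_j f_j(x).
Poisson probabilities:
  p_1 = 0.0902235
  p_2 = 0.148816
Multiply by the mixture weights:
  π_1·p_1 = 0.36 × 0.0902235 = 0.0324805
  π_2·p_2 = 0.64 × 0.148816 = 0.095242
Sum: 0.0324805 + 0.095242 = 0.127723
P(Class 1 | 4 claims) = 0.0324805 / 0.127723 ≈ 0.254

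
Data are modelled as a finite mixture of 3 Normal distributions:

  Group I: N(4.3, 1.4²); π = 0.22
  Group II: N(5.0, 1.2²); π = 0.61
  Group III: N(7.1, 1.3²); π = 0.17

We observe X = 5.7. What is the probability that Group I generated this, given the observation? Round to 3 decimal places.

P(component k | x) = π_k·f_k(x) / marginal(x), where marginal(x) = Σ_j π_j·f_j(x).
Normal densities:
  p_I = 0.172836
  p_II = 0.280439
  p_III = 0.171841
Weight by the priors:
  π_I·p_I = 0.22 × 0.172836 = 0.038024
  π_II·p_II = 0.61 × 0.280439 = 0.171068
  π_III·p_III = 0.17 × 0.171841 = 0.029213
Evidence: 0.038024 + 0.171068 + 0.029213 = 0.238305
Responsibility of Group I: 0.038024 / 0.238305 ≈ 0.160

0.160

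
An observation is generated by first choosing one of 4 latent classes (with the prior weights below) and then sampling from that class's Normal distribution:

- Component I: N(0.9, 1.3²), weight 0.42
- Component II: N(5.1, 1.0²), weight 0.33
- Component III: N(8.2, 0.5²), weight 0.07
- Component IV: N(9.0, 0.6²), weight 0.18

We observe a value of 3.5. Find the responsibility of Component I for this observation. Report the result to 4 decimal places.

0.3227

P(component k | x) = P(Z=k)·f_k(x) / marginal(x), where marginal(x) = Σ_j P(Z=j)·f_j(x).
Normal densities:
  L_I = (1/(1.3·√(2π)))·exp(−(3.5−0.9)²/(2·1.3²)) = 0.306879·exp(-2.00000) = 0.0415315
  L_II = (1/(1.0·√(2π)))·exp(−(3.5−5.1)²/(2·1.0²)) = 0.398942·exp(-1.28000) = 0.110921
  L_III = (1/(0.5·√(2π)))·exp(−(3.5−8.2)²/(2·0.5²)) = 0.797885·exp(-44.18000) = 5.18573e-20
  L_IV = (1/(0.6·√(2π)))·exp(−(3.5−9.0)²/(2·0.6²)) = 0.664904·exp(-42.01389) = 3.77015e-19
Multiply by the mixture weights:
  P(Z=I)·L_I = 0.42 × 0.0415315 = 0.0174432
  P(Z=II)·L_II = 0.33 × 0.110921 = 0.0366039
  P(Z=III)·L_III = 0.07 × 5.18573e-20 = 3.63001e-21
  P(Z=IV)·L_IV = 0.18 × 3.77015e-19 = 6.78627e-20
Marginal: 0.0174432 + 0.0366039 + 3.63001e-21 + 6.78627e-20 = 0.0540471
P(Component I | data) = 0.0174432 / 0.0540471 ≈ 0.3227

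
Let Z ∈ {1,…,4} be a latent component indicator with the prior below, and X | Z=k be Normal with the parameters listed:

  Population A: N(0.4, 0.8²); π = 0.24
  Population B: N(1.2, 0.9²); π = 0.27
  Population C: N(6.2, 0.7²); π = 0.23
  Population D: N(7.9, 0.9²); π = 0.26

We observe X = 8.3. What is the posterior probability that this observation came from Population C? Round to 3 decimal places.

The responsibility of component k is π_k f_k(x) divided by Σ_j π_j f_j(x).
Component likelihoods at x = 8.3:
  L_A = 3.33097e-22
  L_B = 1.35707e-14
  L_C = 0.00633121
  L_D = 0.401582
Weight by the priors:
  π_A·L_A = 0.24 × 3.33097e-22 = 7.99434e-23
  π_B·L_B = 0.27 × 1.35707e-14 = 3.66409e-15
  π_C·L_C = 0.23 × 0.00633121 = 0.00145618
  π_D·L_D = 0.26 × 0.401582 = 0.104411
Evidence: 7.99434e-23 + 3.66409e-15 + 0.00145618 + 0.104411 = 0.105868
So the posterior for Population C is 0.00145618 / 0.105868 ≈ 0.014.

0.014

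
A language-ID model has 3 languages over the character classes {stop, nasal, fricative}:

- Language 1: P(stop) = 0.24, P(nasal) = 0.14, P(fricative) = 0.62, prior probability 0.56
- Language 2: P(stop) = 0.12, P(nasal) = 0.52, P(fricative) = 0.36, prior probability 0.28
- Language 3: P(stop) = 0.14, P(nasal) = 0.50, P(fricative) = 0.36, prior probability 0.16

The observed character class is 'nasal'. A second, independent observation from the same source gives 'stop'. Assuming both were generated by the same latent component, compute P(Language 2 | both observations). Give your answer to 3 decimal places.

0.368

Apply Bayes' rule: the posterior for each component is proportional to its prior times its likelihood at x.
Since both observations come from the same component, the likelihood for component k is f_k(x₁)·f_k(x₂).
  L_1 = [0.14] × [0.24] = 0.0336
  L_2 = [0.52] × [0.12] = 0.0624
  L_3 = [0.5] × [0.14] = 0.07
Prior × likelihood for each component:
  π_1·L_1 = 0.56 × 0.0336 = 0.018816
  π_2·L_2 = 0.28 × 0.0624 = 0.017472
  π_3·L_3 = 0.16 × 0.07 = 0.0112
Evidence: 0.018816 + 0.017472 + 0.0112 = 0.047488
Responsibility of Language 2: 0.017472 / 0.047488 ≈ 0.368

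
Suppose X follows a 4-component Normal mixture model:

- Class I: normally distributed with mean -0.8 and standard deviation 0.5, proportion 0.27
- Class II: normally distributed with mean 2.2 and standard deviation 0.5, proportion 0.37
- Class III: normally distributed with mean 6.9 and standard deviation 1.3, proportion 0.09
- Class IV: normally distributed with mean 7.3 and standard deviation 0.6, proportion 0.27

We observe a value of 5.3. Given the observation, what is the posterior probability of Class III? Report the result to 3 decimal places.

0.949

The responsibility of component k is π_k f_k(x) divided by Σ_j π_j f_j(x).
Normal densities:
  L_I = (1/(0.5·√(2π)))·exp(−(5.3−-0.8)²/(2·0.5²)) = 0.797885·exp(-74.42000) = 3.8172e-33
  L_II = (1/(0.5·√(2π)))·exp(−(5.3−2.2)²/(2·0.5²)) = 0.797885·exp(-19.22000) = 3.58757e-09
  L_III = (1/(1.3·√(2π)))·exp(−(5.3−6.9)²/(2·1.3²)) = 0.306879·exp(-0.75740) = 0.143891
  L_IV = (1/(0.6·√(2π)))·exp(−(5.3−7.3)²/(2·0.6²)) = 0.664904·exp(-5.55556) = 0.00257046
Unnormalised posteriors:
  π_I·L_I = 0.27 × 3.8172e-33 = 1.03064e-33
  π_II·L_II = 0.37 × 3.58757e-09 = 1.3274e-09
  π_III·L_III = 0.09 × 0.143891 = 0.0129502
  π_IV·L_IV = 0.27 × 0.00257046 = 0.000694026
Sum: 1.03064e-33 + 1.3274e-09 + 0.0129502 + 0.000694026 = 0.0136442
P(Class III | 5.3) = 0.0129502 / 0.0136442 ≈ 0.949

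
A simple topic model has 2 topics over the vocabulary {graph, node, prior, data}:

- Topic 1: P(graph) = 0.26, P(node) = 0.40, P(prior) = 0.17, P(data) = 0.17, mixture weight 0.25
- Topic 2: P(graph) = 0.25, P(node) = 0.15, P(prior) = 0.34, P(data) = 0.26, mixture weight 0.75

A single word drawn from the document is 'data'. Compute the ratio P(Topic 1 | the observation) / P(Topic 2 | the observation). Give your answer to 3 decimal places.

The posterior odds equal the prior odds times the likelihood ratio: (w_i/w_j)·(f_i(x)/f_j(x)).
Categorical probabilities:
  L_1 = 0.17
  L_2 = 0.26
0.0425 / 0.195 ≈ 0.218

0.218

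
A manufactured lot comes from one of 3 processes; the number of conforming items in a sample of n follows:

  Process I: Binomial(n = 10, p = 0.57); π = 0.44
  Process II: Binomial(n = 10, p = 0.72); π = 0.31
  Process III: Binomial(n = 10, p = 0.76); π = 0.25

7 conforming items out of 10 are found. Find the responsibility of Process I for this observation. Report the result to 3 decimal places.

0.365

Apply Bayes' rule: the posterior for each component is proportional to its prior times its likelihood at x.
Evaluate each component's likelihood at the observed value:
  L_I = 0.186514
  L_II = 0.26423
  L_III = 0.242946
Weight by the priors:
  π_I·L_I = 0.44 × 0.186514 = 0.082066
  π_II·L_II = 0.31 × 0.26423 = 0.0819114
  π_III·L_III = 0.25 × 0.242946 = 0.0607366
Evidence: 0.082066 + 0.0819114 + 0.0607366 = 0.224714
P(Process I | the observation) ≈ 0.365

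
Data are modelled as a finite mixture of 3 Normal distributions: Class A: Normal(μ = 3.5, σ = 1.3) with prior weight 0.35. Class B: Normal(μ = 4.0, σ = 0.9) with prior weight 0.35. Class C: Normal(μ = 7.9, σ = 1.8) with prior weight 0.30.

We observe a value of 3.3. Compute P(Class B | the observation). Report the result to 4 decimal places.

0.5134

Posterior ∝ prior × likelihood, so P(k | x) ∝ w_k f_k(x); normalise over all components.
Normal densities:
  f_A = 0.303268
  f_B = 0.327572
  f_C = 0.00846211
Unnormalised posteriors:
  w_A·f_A = 0.35 × 0.303268 = 0.106144
  w_B·f_B = 0.35 × 0.327572 = 0.11465
  w_C·f_C = 0.30 × 0.00846211 = 0.00253863
Denominator: 0.106144 + 0.11465 + 0.00253863 = 0.223333
P(Class B | x) ≈ 0.5134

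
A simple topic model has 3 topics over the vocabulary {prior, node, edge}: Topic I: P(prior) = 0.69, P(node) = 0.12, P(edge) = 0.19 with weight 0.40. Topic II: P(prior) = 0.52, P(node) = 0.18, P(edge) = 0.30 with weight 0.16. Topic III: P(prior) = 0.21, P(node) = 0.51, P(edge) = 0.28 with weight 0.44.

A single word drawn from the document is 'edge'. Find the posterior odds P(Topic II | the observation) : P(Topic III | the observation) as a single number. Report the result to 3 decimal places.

Only the two components matter; the odds are (π_i f_i(x)) / (π_j f_j(x)).
Component likelihoods at x = 'edge':
  f_I = P(edge | comp) = 0.19
  f_II = P(edge | comp) = 0.30
  f_III = P(edge | comp) = 0.28
Odds = (0.16/0.44) × (0.3/0.28) = 0.363636 × 1.07143 ≈ 0.390

0.390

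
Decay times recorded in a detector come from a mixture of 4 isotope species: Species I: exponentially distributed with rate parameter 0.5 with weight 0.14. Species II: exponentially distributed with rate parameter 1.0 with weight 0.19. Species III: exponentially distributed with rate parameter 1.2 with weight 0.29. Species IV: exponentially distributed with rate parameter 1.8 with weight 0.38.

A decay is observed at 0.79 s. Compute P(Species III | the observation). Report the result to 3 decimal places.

The responsibility of component k is P(Z=k) f_k(x) divided by Σ_j P(Z=j) f_j(x).
Component likelihoods at x = 0.79 s:
  p_I = 0.5·e^(−0.5·0.79) = 0.5·e^(−0.3950) = 0.33684
  p_II = 1.0·e^(−1.0·0.79) = 1.0·e^(−0.7900) = 0.453845
  p_III = 1.2·e^(−1.2·0.79) = 1.2·e^(−0.9480) = 0.465018
  p_IV = 1.8·e^(−1.8·0.79) = 1.8·e^(−1.4220) = 0.434216
Prior × likelihood for each component:
  P(Z=I)·p_I = 0.14 × 0.33684 = 0.0471576
  P(Z=II)·p_II = 0.19 × 0.453845 = 0.0862305
  P(Z=III)·p_III = 0.29 × 0.465018 = 0.134855
  P(Z=IV)·p_IV = 0.38 × 0.434216 = 0.165002
Marginal: 0.0471576 + 0.0862305 + 0.134855 + 0.165002 = 0.433245
So the posterior for Species III is 0.134855 / 0.433245 ≈ 0.311.

0.311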